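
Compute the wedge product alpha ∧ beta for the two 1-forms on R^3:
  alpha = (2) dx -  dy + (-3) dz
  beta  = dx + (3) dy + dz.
alpha ∧ beta = (7) dx ∧ dy + (5) dx ∧ dz + (8) dy ∧ dz

Distribute the wedge, using dx_i ∧ dx_j = -dx_j ∧ dx_i and dx_i ∧ dx_i = 0. For each pair (i, j) with i < j, the coefficient of dx_i ∧ dx_j in alpha ∧ beta is (alpha_i * beta_j - alpha_j * beta_i). Collecting: alpha ∧ beta = (7) dx ∧ dy + (5) dx ∧ dz + (8) dy ∧ dz.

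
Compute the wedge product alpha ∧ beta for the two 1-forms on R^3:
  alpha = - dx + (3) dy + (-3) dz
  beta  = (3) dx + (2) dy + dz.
alpha ∧ beta = (-11) dx ∧ dy + (8) dx ∧ dz + (9) dy ∧ dz

Distribute the wedge, using dx_i ∧ dx_j = -dx_j ∧ dx_i and dx_i ∧ dx_i = 0. For each pair (i, j) with i < j, the coefficient of dx_i ∧ dx_j in alpha ∧ beta is (alpha_i * beta_j - alpha_j * beta_i). Collecting: alpha ∧ beta = (-11) dx ∧ dy + (8) dx ∧ dz + (9) dy ∧ dz.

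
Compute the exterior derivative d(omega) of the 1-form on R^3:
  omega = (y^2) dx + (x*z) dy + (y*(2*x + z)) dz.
d(omega) = (-2*y + z) dx ∧ dy + (2*y) dx ∧ dz + (x + z) dy ∧ dz

For a 1-form omega = sum_i f_i dx_i, the exterior derivative is
  d(omega) = sum_{i < j} (∂f_j/∂x_i - ∂f_i/∂x_j) dx_i ∧ dx_j.
  coefficient of dx ∧ dy: ∂f_2/∂x - ∂f_1/∂y = ∂(x*z)/∂x - ∂(y^2)/∂y = -2*y + z
  coefficient of dx ∧ dz: ∂f_3/∂x - ∂f_1/∂z = ∂(y*(2*x + z))/∂x - ∂(y^2)/∂z = 2*y
  coefficient of dy ∧ dz: ∂f_3/∂y - ∂f_2/∂z = ∂(y*(2*x + z))/∂y - ∂(x*z)/∂z = x + z
Assembling: d(omega) = (-2*y + z) dx ∧ dy + (2*y) dx ∧ dz + (x + z) dy ∧ dz.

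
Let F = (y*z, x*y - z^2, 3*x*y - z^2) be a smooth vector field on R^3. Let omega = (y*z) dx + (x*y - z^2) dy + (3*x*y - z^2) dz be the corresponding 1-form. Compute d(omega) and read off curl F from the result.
d(omega) = (3*x + 2*z) dy ∧ dz + (-2*y) dz ∧ dx + (y - z) dx ∧ dy; curl F = (3*x + 2*z, -2*y, y - z)

d omega = sum_{i<j} (∂f_j/∂x_i - ∂f_i/∂x_j) dx_i ∧ dx_j. Under the identification (dy ∧ dz, dz ∧ dx, dx ∧ dy) ↔ (e_x, e_y, e_z), the coefficients are exactly the components of curl F. Compute:
  ∂R/∂y - ∂Q/∂z = (3*x) - (-2*z) = 3*x + 2*z
  ∂P/∂z - ∂R/∂x = (y) - (3*y) = -2*y
  ∂Q/∂x - ∂P/∂y = (y) - (z) = y - z.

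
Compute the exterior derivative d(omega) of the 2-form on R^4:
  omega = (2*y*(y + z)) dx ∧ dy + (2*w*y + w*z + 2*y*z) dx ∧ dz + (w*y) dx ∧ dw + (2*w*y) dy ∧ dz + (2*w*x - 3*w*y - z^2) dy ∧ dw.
d(omega) = (-2*w + 2*y - 2*z) dx ∧ dy ∧ dz + (2*y + z) dx ∧ dz ∧ dw + (w) dx ∧ dy ∧ dw + (2*y + 2*z) dy ∧ dz ∧ dw

For a 2-form omega = sum_{i<j} g_{ij} dx_i ∧ dx_j, the exterior derivative is
  d(omega) = sum_{i<j} d(g_{ij}) ∧ dx_i ∧ dx_j = sum_{i<j, k} (∂g_{ij}/∂x_k) dx_k ∧ dx_i ∧ dx_j.
Expand each term, using dx_k ∧ dx_i ∧ dx_j = sgn(permutation) dx_{(a)} ∧ dx_{(b)} ∧ dx_{(c)} with (a < b < c) sorted:
  d(2*y*(y + z)) includes (∂/∂z)(2*y*(y + z)) dz = (2*y) dz, which multiplied by dx ∧ dy gives (2*y) dx ∧ dy ∧ dz
  d(2*w*y + w*z + 2*y*z) includes (∂/∂y)(2*w*y + w*z + 2*y*z) dy = (2*w + 2*z) dy, which multiplied by dx ∧ dz gives (-2*w - 2*z) dx ∧ dy ∧ dz
  d(2*w*y + w*z + 2*y*z) includes (∂/∂w)(2*w*y + w*z + 2*y*z) dw = (2*y + z) dw, which multiplied by dx ∧ dz gives (2*y + z) dx ∧ dz ∧ dw
  d(w*y) includes (∂/∂y)(w*y) dy = (w) dy, which multiplied by dx ∧ dw gives (-w) dx ∧ dy ∧ dw
  d(2*w*y) includes (∂/∂w)(2*w*y) dw = (2*y) dw, which multiplied by dy ∧ dz gives (2*y) dy ∧ dz ∧ dw
  d(2*w*x - 3*w*y - z^2) includes (∂/∂x)(2*w*x - 3*w*y - z^2) dx = (2*w) dx, which multiplied by dy ∧ dw gives (2*w) dx ∧ dy ∧ dw
  d(2*w*x - 3*w*y - z^2) includes (∂/∂z)(2*w*x - 3*w*y - z^2) dz = (-2*z) dz, which multiplied by dy ∧ dw gives (2*z) dy ∧ dz ∧ dw
Collecting like 3-forms: d(omega) = (-2*w + 2*y - 2*z) dx ∧ dy ∧ dz + (2*y + z) dx ∧ dz ∧ dw + (w) dx ∧ dy ∧ dw + (2*y + 2*z) dy ∧ dz ∧ dw.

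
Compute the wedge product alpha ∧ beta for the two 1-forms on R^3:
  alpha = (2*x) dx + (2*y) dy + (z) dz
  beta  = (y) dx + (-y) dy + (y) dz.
alpha ∧ beta = (-2*y*(x + y)) dx ∧ dy + (y*(2*x - z)) dx ∧ dz + (y*(2*y + z)) dy ∧ dz

Distribute the wedge, using dx_i ∧ dx_j = -dx_j ∧ dx_i and dx_i ∧ dx_i = 0. For each pair (i, j) with i < j, the coefficient of dx_i ∧ dx_j in alpha ∧ beta is (alpha_i * beta_j - alpha_j * beta_i). Collecting: alpha ∧ beta = (-2*y*(x + y)) dx ∧ dy + (y*(2*x - z)) dx ∧ dz + (y*(2*y + z)) dy ∧ dz.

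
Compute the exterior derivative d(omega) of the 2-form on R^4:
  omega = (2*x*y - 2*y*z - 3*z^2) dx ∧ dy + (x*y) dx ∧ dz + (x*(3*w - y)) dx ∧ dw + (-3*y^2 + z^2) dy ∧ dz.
d(omega) = (-x - 2*y - 6*z) dx ∧ dy ∧ dz + (x) dx ∧ dy ∧ dw

For a 2-form omega = sum_{i<j} g_{ij} dx_i ∧ dx_j, the exterior derivative is
  d(omega) = sum_{i<j} d(g_{ij}) ∧ dx_i ∧ dx_j = sum_{i<j, k} (∂g_{ij}/∂x_k) dx_k ∧ dx_i ∧ dx_j.
Expand each term, using dx_k ∧ dx_i ∧ dx_j = sgn(permutation) dx_{(a)} ∧ dx_{(b)} ∧ dx_{(c)} with (a < b < c) sorted:
  d(2*x*y - 2*y*z - 3*z^2) includes (∂/∂z)(2*x*y - 2*y*z - 3*z^2) dz = (-2*y - 6*z) dz, which multiplied by dx ∧ dy gives (-2*y - 6*z) dx ∧ dy ∧ dz
  d(x*y) includes (∂/∂y)(x*y) dy = (x) dy, which multiplied by dx ∧ dz gives (-x) dx ∧ dy ∧ dz
  d(x*(3*w - y)) includes (∂/∂y)(x*(3*w - y)) dy = (-x) dy, which multiplied by dx ∧ dw gives (x) dx ∧ dy ∧ dw
Collecting like 3-forms: d(omega) = (-x - 2*y - 6*z) dx ∧ dy ∧ dz + (x) dx ∧ dy ∧ dw.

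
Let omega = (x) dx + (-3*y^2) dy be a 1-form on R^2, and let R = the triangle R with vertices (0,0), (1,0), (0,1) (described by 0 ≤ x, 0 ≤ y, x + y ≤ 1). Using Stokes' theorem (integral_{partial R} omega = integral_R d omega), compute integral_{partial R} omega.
integral_(partial R) omega = 0

Stokes: integral_partial_R omega = integral_R d omega with d omega = (∂Q/∂x - ∂P/∂y) dx ∧ dy.
  ∂Q/∂x = 0
  ∂P/∂y = 0
  integrand = ∂Q/∂x - ∂P/∂y = 0.
Integrating over R: integral_0^1 integral_0^{1-x} (0) dy dx = 0.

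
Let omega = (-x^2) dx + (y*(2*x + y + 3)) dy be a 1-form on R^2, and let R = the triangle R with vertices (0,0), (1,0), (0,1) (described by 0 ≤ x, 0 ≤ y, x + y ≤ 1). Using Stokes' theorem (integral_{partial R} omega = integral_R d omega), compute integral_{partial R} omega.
integral_(partial R) omega = 1/3

Stokes: integral_partial_R omega = integral_R d omega with d omega = (∂Q/∂x - ∂P/∂y) dx ∧ dy.
  ∂Q/∂x = 2*y
  ∂P/∂y = 0
  integrand = ∂Q/∂x - ∂P/∂y = 2*y.
Integrating over R: integral_0^1 integral_0^{1-x} (2*y) dy dx = 1/3.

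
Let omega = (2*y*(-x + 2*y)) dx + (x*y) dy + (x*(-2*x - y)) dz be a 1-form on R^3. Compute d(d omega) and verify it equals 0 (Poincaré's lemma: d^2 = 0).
d(d omega) = 0

Step 1: d omega = sum_{i<j} (∂f_j/∂x_i - ∂f_i/∂x_j) dx_i ∧ dx_j:
  coeff of dx ∧ dy: 2*x - 7*y
  coeff of dx ∧ dz: -4*x - y
  coeff of dy ∧ dz: -x
Step 2: Apply d again to each 2-form coefficient. The only possible 3-form in R^3 is dx ∧ dy ∧ dz, with coefficient
  ∂(coeff of dy∧dz)/∂x - ∂(coeff of dx∧dz)/∂y + ∂(coeff of dx∧dy)/∂z
  = ∂/∂x (-x) - ∂/∂y (-4*x - y) + ∂/∂z (2*x - 7*y).
Each of these terms simplifies to sums of mixed partials that cancel in pairs. The result is 0 (by equality of mixed partials for smooth functions — Schwarz / Clairaut).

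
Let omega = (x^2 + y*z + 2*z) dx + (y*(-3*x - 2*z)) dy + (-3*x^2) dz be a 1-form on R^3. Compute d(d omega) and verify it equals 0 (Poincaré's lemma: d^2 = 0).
d(d omega) = 0

Step 1: d omega = sum_{i<j} (∂f_j/∂x_i - ∂f_i/∂x_j) dx_i ∧ dx_j:
  coeff of dx ∧ dy: -3*y - z
  coeff of dx ∧ dz: -6*x - y - 2
  coeff of dy ∧ dz: 2*y
Step 2: Apply d again to each 2-form coefficient. The only possible 3-form in R^3 is dx ∧ dy ∧ dz, with coefficient
  ∂(coeff of dy∧dz)/∂x - ∂(coeff of dx∧dz)/∂y + ∂(coeff of dx∧dy)/∂z
  = ∂/∂x (2*y) - ∂/∂y (-6*x - y - 2) + ∂/∂z (-3*y - z).
Each of these terms simplifies to sums of mixed partials that cancel in pairs. The result is 0 (by equality of mixed partials for smooth functions — Schwarz / Clairaut).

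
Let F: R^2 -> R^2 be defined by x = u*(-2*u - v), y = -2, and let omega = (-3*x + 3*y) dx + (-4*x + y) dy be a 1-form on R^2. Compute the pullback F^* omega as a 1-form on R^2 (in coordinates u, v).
F^* omega = (-24*u^3 - 18*u^2*v - 3*u*v^2 + 24*u + 6*v) du + (3*u*(-2*u^2 - u*v + 2)) dv

Using F^*(f dg) = (f ∘ F) d(g ∘ F), substitute each coordinate x_i by F_i(u, v) in f_i, and replace dx_i by d F_i = (∂F_i/∂u) du + (∂F_i/∂v) dv.
  For the x component: f_1(F) = 6*u^2 + 3*u*v - 6; d F_1 = (-4*u - v) du + (-u) dv
  For the y component: f_2(F) = 8*u^2 + 4*u*v - 2; d F_2 = (0) du + (0) dv
Combining and collecting du, dv coefficients:
  coeff of du: -24*u^3 - 18*u^2*v - 3*u*v^2 + 24*u + 6*v
  coeff of dv: 3*u*(-2*u^2 - u*v + 2)
F^* omega = (-24*u^3 - 18*u^2*v - 3*u*v^2 + 24*u + 6*v) du + (3*u*(-2*u^2 - u*v + 2)) dv.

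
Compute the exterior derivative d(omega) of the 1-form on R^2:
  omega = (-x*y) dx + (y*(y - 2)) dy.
d(omega) = (x) dx ∧ dy

For a 1-form omega = sum_i f_i dx_i, the exterior derivative is
  d(omega) = sum_{i < j} (∂f_j/∂x_i - ∂f_i/∂x_j) dx_i ∧ dx_j.
  coefficient of dx ∧ dy: ∂f_2/∂x - ∂f_1/∂y = ∂(y*(y - 2))/∂x - ∂(-x*y)/∂y = x
Assembling: d(omega) = (x) dx ∧ dy.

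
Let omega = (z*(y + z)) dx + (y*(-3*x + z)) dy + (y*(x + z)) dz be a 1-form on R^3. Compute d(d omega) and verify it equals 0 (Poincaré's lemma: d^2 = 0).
d(d omega) = 0

Step 1: d omega = sum_{i<j} (∂f_j/∂x_i - ∂f_i/∂x_j) dx_i ∧ dx_j:
  coeff of dx ∧ dy: -3*y - z
  coeff of dx ∧ dz: -2*z
  coeff of dy ∧ dz: x - y + z
Step 2: Apply d again to each 2-form coefficient. The only possible 3-form in R^3 is dx ∧ dy ∧ dz, with coefficient
  ∂(coeff of dy∧dz)/∂x - ∂(coeff of dx∧dz)/∂y + ∂(coeff of dx∧dy)/∂z
  = ∂/∂x (x - y + z) - ∂/∂y (-2*z) + ∂/∂z (-3*y - z).
Each of these terms simplifies to sums of mixed partials that cancel in pairs. The result is 0 (by equality of mixed partials for smooth functions — Schwarz / Clairaut).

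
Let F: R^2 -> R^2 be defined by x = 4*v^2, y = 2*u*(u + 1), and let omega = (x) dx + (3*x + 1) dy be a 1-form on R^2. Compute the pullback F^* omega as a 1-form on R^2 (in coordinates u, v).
F^* omega = (48*u*v^2 + 4*u + 24*v^2 + 2) du + (32*v^3) dv

Using F^*(f dg) = (f ∘ F) d(g ∘ F), substitute each coordinate x_i by F_i(u, v) in f_i, and replace dx_i by d F_i = (∂F_i/∂u) du + (∂F_i/∂v) dv.
  For the x component: f_1(F) = 4*v^2; d F_1 = (0) du + (8*v) dv
  For the y component: f_2(F) = 12*v^2 + 1; d F_2 = (4*u + 2) du + (0) dv
Combining and collecting du, dv coefficients:
  coeff of du: 48*u*v^2 + 4*u + 24*v^2 + 2
  coeff of dv: 32*v^3
F^* omega = (48*u*v^2 + 4*u + 24*v^2 + 2) du + (32*v^3) dv.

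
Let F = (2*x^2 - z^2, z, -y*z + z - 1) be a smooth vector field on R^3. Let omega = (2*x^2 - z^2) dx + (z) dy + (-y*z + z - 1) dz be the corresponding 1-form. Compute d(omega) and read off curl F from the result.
d(omega) = (-z - 1) dy ∧ dz + (-2*z) dz ∧ dx + (0) dx ∧ dy; curl F = (-z - 1, -2*z, 0)

d omega = sum_{i<j} (∂f_j/∂x_i - ∂f_i/∂x_j) dx_i ∧ dx_j. Under the identification (dy ∧ dz, dz ∧ dx, dx ∧ dy) ↔ (e_x, e_y, e_z), the coefficients are exactly the components of curl F. Compute:
  ∂R/∂y - ∂Q/∂z = (-z) - (1) = -z - 1
  ∂P/∂z - ∂R/∂x = (-2*z) - (0) = -2*z
  ∂Q/∂x - ∂P/∂y = (0) - (0) = 0.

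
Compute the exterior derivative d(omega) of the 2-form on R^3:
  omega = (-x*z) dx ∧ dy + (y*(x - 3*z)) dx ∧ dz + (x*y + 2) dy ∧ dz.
d(omega) = (-2*x + y + 3*z) dx ∧ dy ∧ dz

For a 2-form omega = sum_{i<j} g_{ij} dx_i ∧ dx_j, the exterior derivative is
  d(omega) = sum_{i<j} d(g_{ij}) ∧ dx_i ∧ dx_j = sum_{i<j, k} (∂g_{ij}/∂x_k) dx_k ∧ dx_i ∧ dx_j.
Expand each term, using dx_k ∧ dx_i ∧ dx_j = sgn(permutation) dx_{(a)} ∧ dx_{(b)} ∧ dx_{(c)} with (a < b < c) sorted:
  d(-x*z) includes (∂/∂z)(-x*z) dz = (-x) dz, which multiplied by dx ∧ dy gives (-x) dx ∧ dy ∧ dz
  d(y*(x - 3*z)) includes (∂/∂y)(y*(x - 3*z)) dy = (x - 3*z) dy, which multiplied by dx ∧ dz gives (-x + 3*z) dx ∧ dy ∧ dz
  d(x*y + 2) includes (∂/∂x)(x*y + 2) dx = (y) dx, which multiplied by dy ∧ dz gives (y) dx ∧ dy ∧ dz
Collecting like 3-forms: d(omega) = (-2*x + y + 3*z) dx ∧ dy ∧ dz.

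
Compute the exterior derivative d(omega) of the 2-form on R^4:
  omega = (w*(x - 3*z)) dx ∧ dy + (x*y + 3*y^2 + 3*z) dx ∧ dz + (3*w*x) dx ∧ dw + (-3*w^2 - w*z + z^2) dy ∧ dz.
d(omega) = (-3*w - x - 6*y) dx ∧ dy ∧ dz + (x - 3*z) dx ∧ dy ∧ dw + (-6*w - z) dy ∧ dz ∧ dw

For a 2-form omega = sum_{i<j} g_{ij} dx_i ∧ dx_j, the exterior derivative is
  d(omega) = sum_{i<j} d(g_{ij}) ∧ dx_i ∧ dx_j = sum_{i<j, k} (∂g_{ij}/∂x_k) dx_k ∧ dx_i ∧ dx_j.
Expand each term, using dx_k ∧ dx_i ∧ dx_j = sgn(permutation) dx_{(a)} ∧ dx_{(b)} ∧ dx_{(c)} with (a < b < c) sorted:
  d(w*(x - 3*z)) includes (∂/∂z)(w*(x - 3*z)) dz = (-3*w) dz, which multiplied by dx ∧ dy gives (-3*w) dx ∧ dy ∧ dz
  d(w*(x - 3*z)) includes (∂/∂w)(w*(x - 3*z)) dw = (x - 3*z) dw, which multiplied by dx ∧ dy gives (x - 3*z) dx ∧ dy ∧ dw
  d(x*y + 3*y^2 + 3*z) includes (∂/∂y)(x*y + 3*y^2 + 3*z) dy = (x + 6*y) dy, which multiplied by dx ∧ dz gives (-x - 6*y) dx ∧ dy ∧ dz
  d(-3*w^2 - w*z + z^2) includes (∂/∂w)(-3*w^2 - w*z + z^2) dw = (-6*w - z) dw, which multiplied by dy ∧ dz gives (-6*w - z) dy ∧ dz ∧ dw
Collecting like 3-forms: d(omega) = (-3*w - x - 6*y) dx ∧ dy ∧ dz + (x - 3*z) dx ∧ dy ∧ dw + (-6*w - z) dy ∧ dz ∧ dw.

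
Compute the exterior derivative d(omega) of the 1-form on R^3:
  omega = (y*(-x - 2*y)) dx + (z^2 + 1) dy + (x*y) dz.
d(omega) = (x + 4*y) dx ∧ dy + (y) dx ∧ dz + (x - 2*z) dy ∧ dz

For a 1-form omega = sum_i f_i dx_i, the exterior derivative is
  d(omega) = sum_{i < j} (∂f_j/∂x_i - ∂f_i/∂x_j) dx_i ∧ dx_j.
  coefficient of dx ∧ dy: ∂f_2/∂x - ∂f_1/∂y = ∂(z^2 + 1)/∂x - ∂(y*(-x - 2*y))/∂y = x + 4*y
  coefficient of dx ∧ dz: ∂f_3/∂x - ∂f_1/∂z = ∂(x*y)/∂x - ∂(y*(-x - 2*y))/∂z = y
  coefficient of dy ∧ dz: ∂f_3/∂y - ∂f_2/∂z = ∂(x*y)/∂y - ∂(z^2 + 1)/∂z = x - 2*z
Assembling: d(omega) = (x + 4*y) dx ∧ dy + (y) dx ∧ dz + (x - 2*z) dy ∧ dz.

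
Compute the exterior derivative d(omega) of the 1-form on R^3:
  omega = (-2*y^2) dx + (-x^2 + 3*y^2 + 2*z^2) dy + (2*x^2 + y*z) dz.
d(omega) = (-2*x + 4*y) dx ∧ dy + (4*x) dx ∧ dz + (-3*z) dy ∧ dz

For a 1-form omega = sum_i f_i dx_i, the exterior derivative is
  d(omega) = sum_{i < j} (∂f_j/∂x_i - ∂f_i/∂x_j) dx_i ∧ dx_j.
  coefficient of dx ∧ dy: ∂f_2/∂x - ∂f_1/∂y = ∂(-x^2 + 3*y^2 + 2*z^2)/∂x - ∂(-2*y^2)/∂y = -2*x + 4*y
  coefficient of dx ∧ dz: ∂f_3/∂x - ∂f_1/∂z = ∂(2*x^2 + y*z)/∂x - ∂(-2*y^2)/∂z = 4*x
  coefficient of dy ∧ dz: ∂f_3/∂y - ∂f_2/∂z = ∂(2*x^2 + y*z)/∂y - ∂(-x^2 + 3*y^2 + 2*z^2)/∂z = -3*z
Assembling: d(omega) = (-2*x + 4*y) dx ∧ dy + (4*x) dx ∧ dz + (-3*z) dy ∧ dz.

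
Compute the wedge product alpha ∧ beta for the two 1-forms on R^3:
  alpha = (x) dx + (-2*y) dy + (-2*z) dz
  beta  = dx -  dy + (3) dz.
alpha ∧ beta = (-x + 2*y) dx ∧ dy + (3*x + 2*z) dx ∧ dz + (-6*y - 2*z) dy ∧ dz

Distribute the wedge, using dx_i ∧ dx_j = -dx_j ∧ dx_i and dx_i ∧ dx_i = 0. For each pair (i, j) with i < j, the coefficient of dx_i ∧ dx_j in alpha ∧ beta is (alpha_i * beta_j - alpha_j * beta_i). Collecting: alpha ∧ beta = (-x + 2*y) dx ∧ dy + (3*x + 2*z) dx ∧ dz + (-6*y - 2*z) dy ∧ dz.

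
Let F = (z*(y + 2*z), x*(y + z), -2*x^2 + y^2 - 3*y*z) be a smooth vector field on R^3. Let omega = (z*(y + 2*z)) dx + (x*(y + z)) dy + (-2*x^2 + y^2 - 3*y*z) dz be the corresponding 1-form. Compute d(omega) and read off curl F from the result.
d(omega) = (-x + 2*y - 3*z) dy ∧ dz + (4*x + y + 4*z) dz ∧ dx + (y) dx ∧ dy; curl F = (-x + 2*y - 3*z, 4*x + y + 4*z, y)

d omega = sum_{i<j} (∂f_j/∂x_i - ∂f_i/∂x_j) dx_i ∧ dx_j. Under the identification (dy ∧ dz, dz ∧ dx, dx ∧ dy) ↔ (e_x, e_y, e_z), the coefficients are exactly the components of curl F. Compute:
  ∂R/∂y - ∂Q/∂z = (2*y - 3*z) - (x) = -x + 2*y - 3*z
  ∂P/∂z - ∂R/∂x = (y + 4*z) - (-4*x) = 4*x + y + 4*z
  ∂Q/∂x - ∂P/∂y = (y + z) - (z) = y.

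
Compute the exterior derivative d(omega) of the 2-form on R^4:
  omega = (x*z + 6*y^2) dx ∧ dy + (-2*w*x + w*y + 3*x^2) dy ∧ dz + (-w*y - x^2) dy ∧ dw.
d(omega) = (-2*w + 7*x) dx ∧ dy ∧ dz + (-2*x + y) dy ∧ dz ∧ dw + (-2*x) dx ∧ dy ∧ dw

For a 2-form omega = sum_{i<j} g_{ij} dx_i ∧ dx_j, the exterior derivative is
  d(omega) = sum_{i<j} d(g_{ij}) ∧ dx_i ∧ dx_j = sum_{i<j, k} (∂g_{ij}/∂x_k) dx_k ∧ dx_i ∧ dx_j.
Expand each term, using dx_k ∧ dx_i ∧ dx_j = sgn(permutation) dx_{(a)} ∧ dx_{(b)} ∧ dx_{(c)} with (a < b < c) sorted:
  d(x*z + 6*y^2) includes (∂/∂z)(x*z + 6*y^2) dz = (x) dz, which multiplied by dx ∧ dy gives (x) dx ∧ dy ∧ dz
  d(-2*w*x + w*y + 3*x^2) includes (∂/∂x)(-2*w*x + w*y + 3*x^2) dx = (-2*w + 6*x) dx, which multiplied by dy ∧ dz gives (-2*w + 6*x) dx ∧ dy ∧ dz
  d(-2*w*x + w*y + 3*x^2) includes (∂/∂w)(-2*w*x + w*y + 3*x^2) dw = (-2*x + y) dw, which multiplied by dy ∧ dz gives (-2*x + y) dy ∧ dz ∧ dw
  d(-w*y - x^2) includes (∂/∂x)(-w*y - x^2) dx = (-2*x) dx, which multiplied by dy ∧ dw gives (-2*x) dx ∧ dy ∧ dw
Collecting like 3-forms: d(omega) = (-2*w + 7*x) dx ∧ dy ∧ dz + (-2*x + y) dy ∧ dz ∧ dw + (-2*x) dx ∧ dy ∧ dw.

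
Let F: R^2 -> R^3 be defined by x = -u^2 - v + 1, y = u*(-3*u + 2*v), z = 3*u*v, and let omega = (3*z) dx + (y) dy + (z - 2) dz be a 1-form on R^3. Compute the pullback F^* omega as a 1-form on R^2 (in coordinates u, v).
F^* omega = (18*u^3 - 36*u^2*v + 13*u*v^2 - 6*v) du + (u*(-6*u^2 + 13*u*v - 9*v - 6)) dv

Using F^*(f dg) = (f ∘ F) d(g ∘ F), substitute each coordinate x_i by F_i(u, v) in f_i, and replace dx_i by d F_i = (∂F_i/∂u) du + (∂F_i/∂v) dv.
  For the x component: f_1(F) = 9*u*v; d F_1 = (-2*u) du + (-1) dv
  For the y component: f_2(F) = u*(-3*u + 2*v); d F_2 = (-6*u + 2*v) du + (2*u) dv
  For the z component: f_3(F) = 3*u*v - 2; d F_3 = (3*v) du + (3*u) dv
Combining and collecting du, dv coefficients:
  coeff of du: 18*u^3 - 36*u^2*v + 13*u*v^2 - 6*v
  coeff of dv: u*(-6*u^2 + 13*u*v - 9*v - 6)
F^* omega = (18*u^3 - 36*u^2*v + 13*u*v^2 - 6*v) du + (u*(-6*u^2 + 13*u*v - 9*v - 6)) dv.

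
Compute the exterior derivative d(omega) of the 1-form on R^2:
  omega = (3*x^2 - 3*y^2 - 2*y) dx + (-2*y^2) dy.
d(omega) = (6*y + 2) dx ∧ dy

For a 1-form omega = sum_i f_i dx_i, the exterior derivative is
  d(omega) = sum_{i < j} (∂f_j/∂x_i - ∂f_i/∂x_j) dx_i ∧ dx_j.
  coefficient of dx ∧ dy: ∂f_2/∂x - ∂f_1/∂y = ∂(-2*y^2)/∂x - ∂(3*x^2 - 3*y^2 - 2*y)/∂y = 6*y + 2
Assembling: d(omega) = (6*y + 2) dx ∧ dy.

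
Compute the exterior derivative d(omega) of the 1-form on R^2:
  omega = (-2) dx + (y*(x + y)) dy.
d(omega) = (y) dx ∧ dy

For a 1-form omega = sum_i f_i dx_i, the exterior derivative is
  d(omega) = sum_{i < j} (∂f_j/∂x_i - ∂f_i/∂x_j) dx_i ∧ dx_j.
  coefficient of dx ∧ dy: ∂f_2/∂x - ∂f_1/∂y = ∂(y*(x + y))/∂x - ∂(-2)/∂y = y
Assembling: d(omega) = (y) dx ∧ dy.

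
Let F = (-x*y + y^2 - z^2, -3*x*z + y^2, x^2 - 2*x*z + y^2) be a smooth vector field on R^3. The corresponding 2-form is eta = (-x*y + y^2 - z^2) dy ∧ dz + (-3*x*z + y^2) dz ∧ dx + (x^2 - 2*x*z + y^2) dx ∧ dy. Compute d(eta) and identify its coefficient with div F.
d(eta) = (-2*x + y) dx ∧ dy ∧ dz; div F = -2*x + y

For a 2-form in R^3 of the form above, applying d gives a 3-form with coefficient ∂P/∂x + ∂Q/∂y + ∂R/∂z:
  ∂P/∂x = -y
  ∂Q/∂y = 2*y
  ∂R/∂z = -2*x
Sum = -2*x + y, which is exactly div F.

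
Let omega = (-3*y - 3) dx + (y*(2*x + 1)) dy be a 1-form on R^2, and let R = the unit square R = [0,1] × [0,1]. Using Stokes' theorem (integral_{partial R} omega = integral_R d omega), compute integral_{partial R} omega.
integral_(partial R) omega = 4

Stokes: integral_partial_R omega = integral_R d omega with d omega = (∂Q/∂x - ∂P/∂y) dx ∧ dy.
  ∂Q/∂x = 2*y
  ∂P/∂y = -3
  integrand = ∂Q/∂x - ∂P/∂y = 2*y + 3.
Integrating over R: integral_0^1 integral_0^1 (2*y + 3) dx dy = 4.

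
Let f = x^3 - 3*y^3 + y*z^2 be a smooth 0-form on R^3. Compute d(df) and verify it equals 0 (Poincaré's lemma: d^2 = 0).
d(df) = 0

Step 1: df = sum_i (∂f/∂x_i) dx_i = (3*x^2) dx + (-9*y^2 + z^2) dy + (2*y*z) dz.
Step 2: Apply d again. Using the 1-form formula, the coefficient of dx ∧ dy in d(df) is ∂^2 f/∂x ∂y - ∂^2 f/∂y ∂x = (0) - (0) = 0 (equality of mixed partials for smooth f).
Similarly for dx ∧ dz and dy ∧ dz — all coefficients vanish. So d(df) = 0.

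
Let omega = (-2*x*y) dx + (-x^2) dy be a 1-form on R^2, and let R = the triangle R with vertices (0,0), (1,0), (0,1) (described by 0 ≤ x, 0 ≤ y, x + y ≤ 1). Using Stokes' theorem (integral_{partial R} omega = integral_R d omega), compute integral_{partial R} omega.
integral_(partial R) omega = 0

Stokes: integral_partial_R omega = integral_R d omega with d omega = (∂Q/∂x - ∂P/∂y) dx ∧ dy.
  ∂Q/∂x = -2*x
  ∂P/∂y = -2*x
  integrand = ∂Q/∂x - ∂P/∂y = 0.
Integrating over R: integral_0^1 integral_0^{1-x} (0) dy dx = 0.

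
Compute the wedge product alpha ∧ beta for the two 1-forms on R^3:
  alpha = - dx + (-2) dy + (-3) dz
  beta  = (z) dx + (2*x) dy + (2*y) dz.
alpha ∧ beta = (-2*x + 2*z) dx ∧ dy + (-2*y + 3*z) dx ∧ dz + (6*x - 4*y) dy ∧ dz

Distribute the wedge, using dx_i ∧ dx_j = -dx_j ∧ dx_i and dx_i ∧ dx_i = 0. For each pair (i, j) with i < j, the coefficient of dx_i ∧ dx_j in alpha ∧ beta is (alpha_i * beta_j - alpha_j * beta_i). Collecting: alpha ∧ beta = (-2*x + 2*z) dx ∧ dy + (-2*y + 3*z) dx ∧ dz + (6*x - 4*y) dy ∧ dz.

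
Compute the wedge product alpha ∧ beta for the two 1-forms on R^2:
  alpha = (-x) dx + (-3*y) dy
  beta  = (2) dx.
alpha ∧ beta = (6*y) dx ∧ dy

Distribute the wedge, using dx_i ∧ dx_j = -dx_j ∧ dx_i and dx_i ∧ dx_i = 0. For each pair (i, j) with i < j, the coefficient of dx_i ∧ dx_j in alpha ∧ beta is (alpha_i * beta_j - alpha_j * beta_i). Collecting: alpha ∧ beta = (6*y) dx ∧ dy.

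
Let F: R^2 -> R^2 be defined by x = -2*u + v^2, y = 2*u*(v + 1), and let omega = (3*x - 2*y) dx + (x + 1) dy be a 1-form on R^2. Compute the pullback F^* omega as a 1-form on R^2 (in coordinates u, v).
F^* omega = (4*u*v + 16*u + 2*v^3 - 4*v^2 + 2*v + 2) du + (-4*u^2 - 6*u*v^2 - 20*u*v + 2*u + 6*v^3) dv

Using F^*(f dg) = (f ∘ F) d(g ∘ F), substitute each coordinate x_i by F_i(u, v) in f_i, and replace dx_i by d F_i = (∂F_i/∂u) du + (∂F_i/∂v) dv.
  For the x component: f_1(F) = -4*u*v - 10*u + 3*v^2; d F_1 = (-2) du + (2*v) dv
  For the y component: f_2(F) = -2*u + v^2 + 1; d F_2 = (2*v + 2) du + (2*u) dv
Combining and collecting du, dv coefficients:
  coeff of du: 4*u*v + 16*u + 2*v^3 - 4*v^2 + 2*v + 2
  coeff of dv: -4*u^2 - 6*u*v^2 - 20*u*v + 2*u + 6*v^3
F^* omega = (4*u*v + 16*u + 2*v^3 - 4*v^2 + 2*v + 2) du + (-4*u^2 - 6*u*v^2 - 20*u*v + 2*u + 6*v^3) dv.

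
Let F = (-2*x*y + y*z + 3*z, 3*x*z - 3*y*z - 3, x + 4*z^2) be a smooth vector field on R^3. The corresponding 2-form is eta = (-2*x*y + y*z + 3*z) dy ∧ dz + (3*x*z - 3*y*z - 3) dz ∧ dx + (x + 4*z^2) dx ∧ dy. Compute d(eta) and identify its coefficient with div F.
d(eta) = (-2*y + 5*z) dx ∧ dy ∧ dz; div F = -2*y + 5*z

For a 2-form in R^3 of the form above, applying d gives a 3-form with coefficient ∂P/∂x + ∂Q/∂y + ∂R/∂z:
  ∂P/∂x = -2*y
  ∂Q/∂y = -3*z
  ∂R/∂z = 8*z
Sum = -2*y + 5*z, which is exactly div F.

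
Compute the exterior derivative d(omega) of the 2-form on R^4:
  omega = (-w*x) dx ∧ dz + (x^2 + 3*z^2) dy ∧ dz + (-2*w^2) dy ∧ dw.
d(omega) = (-x) dx ∧ dz ∧ dw + (2*x) dx ∧ dy ∧ dz

For a 2-form omega = sum_{i<j} g_{ij} dx_i ∧ dx_j, the exterior derivative is
  d(omega) = sum_{i<j} d(g_{ij}) ∧ dx_i ∧ dx_j = sum_{i<j, k} (∂g_{ij}/∂x_k) dx_k ∧ dx_i ∧ dx_j.
Expand each term, using dx_k ∧ dx_i ∧ dx_j = sgn(permutation) dx_{(a)} ∧ dx_{(b)} ∧ dx_{(c)} with (a < b < c) sorted:
  d(-w*x) includes (∂/∂w)(-w*x) dw = (-x) dw, which multiplied by dx ∧ dz gives (-x) dx ∧ dz ∧ dw
  d(x^2 + 3*z^2) includes (∂/∂x)(x^2 + 3*z^2) dx = (2*x) dx, which multiplied by dy ∧ dz gives (2*x) dx ∧ dy ∧ dz
Collecting like 3-forms: d(omega) = (-x) dx ∧ dz ∧ dw + (2*x) dx ∧ dy ∧ dz.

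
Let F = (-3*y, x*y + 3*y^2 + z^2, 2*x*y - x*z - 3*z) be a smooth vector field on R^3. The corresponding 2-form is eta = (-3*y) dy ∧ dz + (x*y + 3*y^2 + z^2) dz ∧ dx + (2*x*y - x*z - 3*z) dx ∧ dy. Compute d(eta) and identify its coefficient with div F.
d(eta) = (6*y - 3) dx ∧ dy ∧ dz; div F = 6*y - 3

For a 2-form in R^3 of the form above, applying d gives a 3-form with coefficient ∂P/∂x + ∂Q/∂y + ∂R/∂z:
  ∂P/∂x = 0
  ∂Q/∂y = x + 6*y
  ∂R/∂z = -x - 3
Sum = 6*y - 3, which is exactly div F.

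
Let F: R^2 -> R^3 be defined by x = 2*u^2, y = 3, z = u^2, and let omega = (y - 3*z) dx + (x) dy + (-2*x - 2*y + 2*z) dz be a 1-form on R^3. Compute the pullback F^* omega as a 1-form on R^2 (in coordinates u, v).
F^* omega = (-16*u^3) du

Using F^*(f dg) = (f ∘ F) d(g ∘ F), substitute each coordinate x_i by F_i(u, v) in f_i, and replace dx_i by d F_i = (∂F_i/∂u) du + (∂F_i/∂v) dv.
  For the x component: f_1(F) = 3 - 3*u^2; d F_1 = (4*u) du + (0) dv
  For the y component: f_2(F) = 2*u^2; d F_2 = (0) du + (0) dv
  For the z component: f_3(F) = -2*u^2 - 6; d F_3 = (2*u) du + (0) dv
Combining and collecting du, dv coefficients:
  coeff of du: -16*u^3
  coeff of dv: 0
F^* omega = (-16*u^3) du.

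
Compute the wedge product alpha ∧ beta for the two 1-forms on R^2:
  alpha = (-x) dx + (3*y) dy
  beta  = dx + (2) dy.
alpha ∧ beta = (-2*x - 3*y) dx ∧ dy

Distribute the wedge, using dx_i ∧ dx_j = -dx_j ∧ dx_i and dx_i ∧ dx_i = 0. For each pair (i, j) with i < j, the coefficient of dx_i ∧ dx_j in alpha ∧ beta is (alpha_i * beta_j - alpha_j * beta_i). Collecting: alpha ∧ beta = (-2*x - 3*y) dx ∧ dy.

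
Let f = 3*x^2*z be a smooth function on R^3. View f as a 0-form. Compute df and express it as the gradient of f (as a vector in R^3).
df = (6*x*z) dx + (0) dy + (3*x^2) dz; grad f = (6*x*z, 0, 3*x^2)

For a 0-form f, d f = (∂f/∂x) dx + (∂f/∂y) dy + (∂f/∂z) dz. The components of the vector representation are exactly the entries of grad f in Cartesian coordinates:
  ∂f/∂x = 6*x*z
  ∂f/∂y = 0
  ∂f/∂z = 3*x^2.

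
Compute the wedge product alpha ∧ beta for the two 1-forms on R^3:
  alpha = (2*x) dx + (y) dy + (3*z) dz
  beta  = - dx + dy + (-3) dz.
alpha ∧ beta = (2*x + y) dx ∧ dy + (-6*x + 3*z) dx ∧ dz + (-3*y - 3*z) dy ∧ dz

Distribute the wedge, using dx_i ∧ dx_j = -dx_j ∧ dx_i and dx_i ∧ dx_i = 0. For each pair (i, j) with i < j, the coefficient of dx_i ∧ dx_j in alpha ∧ beta is (alpha_i * beta_j - alpha_j * beta_i). Collecting: alpha ∧ beta = (2*x + y) dx ∧ dy + (-6*x + 3*z) dx ∧ dz + (-3*y - 3*z) dy ∧ dz.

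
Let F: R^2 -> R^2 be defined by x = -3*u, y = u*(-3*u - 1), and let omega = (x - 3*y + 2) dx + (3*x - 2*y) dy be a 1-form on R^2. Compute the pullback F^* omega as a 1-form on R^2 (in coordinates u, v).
F^* omega = (-36*u^3 + 9*u^2 + 7*u - 6) du

Using F^*(f dg) = (f ∘ F) d(g ∘ F), substitute each coordinate x_i by F_i(u, v) in f_i, and replace dx_i by d F_i = (∂F_i/∂u) du + (∂F_i/∂v) dv.
  For the x component: f_1(F) = 9*u^2 + 2; d F_1 = (-3) du + (0) dv
  For the y component: f_2(F) = u*(6*u - 7); d F_2 = (-6*u - 1) du + (0) dv
Combining and collecting du, dv coefficients:
  coeff of du: -36*u^3 + 9*u^2 + 7*u - 6
  coeff of dv: 0
F^* omega = (-36*u^3 + 9*u^2 + 7*u - 6) du.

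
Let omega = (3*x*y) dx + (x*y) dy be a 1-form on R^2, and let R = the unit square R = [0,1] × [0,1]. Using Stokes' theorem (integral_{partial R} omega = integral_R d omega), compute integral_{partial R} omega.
integral_(partial R) omega = -1

Stokes: integral_partial_R omega = integral_R d omega with d omega = (∂Q/∂x - ∂P/∂y) dx ∧ dy.
  ∂Q/∂x = y
  ∂P/∂y = 3*x
  integrand = ∂Q/∂x - ∂P/∂y = -3*x + y.
Integrating over R: integral_0^1 integral_0^1 (-3*x + y) dx dy = -1.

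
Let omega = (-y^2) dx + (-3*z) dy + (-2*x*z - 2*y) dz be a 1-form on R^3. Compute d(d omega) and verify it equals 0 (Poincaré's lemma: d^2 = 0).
d(d omega) = 0

Step 1: d omega = sum_{i<j} (∂f_j/∂x_i - ∂f_i/∂x_j) dx_i ∧ dx_j:
  coeff of dx ∧ dy: 2*y
  coeff of dx ∧ dz: -2*z
  coeff of dy ∧ dz: 1
Step 2: Apply d again to each 2-form coefficient. The only possible 3-form in R^3 is dx ∧ dy ∧ dz, with coefficient
  ∂(coeff of dy∧dz)/∂x - ∂(coeff of dx∧dz)/∂y + ∂(coeff of dx∧dy)/∂z
  = ∂/∂x (1) - ∂/∂y (-2*z) + ∂/∂z (2*y).
Each of these terms simplifies to sums of mixed partials that cancel in pairs. The result is 0 (by equality of mixed partials for smooth functions — Schwarz / Clairaut).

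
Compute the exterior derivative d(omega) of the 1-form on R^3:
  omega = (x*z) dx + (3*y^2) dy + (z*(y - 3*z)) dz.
d(omega) = (-x) dx ∧ dz + (z) dy ∧ dz

For a 1-form omega = sum_i f_i dx_i, the exterior derivative is
  d(omega) = sum_{i < j} (∂f_j/∂x_i - ∂f_i/∂x_j) dx_i ∧ dx_j.
  coefficient of dx ∧ dz: ∂f_3/∂x - ∂f_1/∂z = ∂(z*(y - 3*z))/∂x - ∂(x*z)/∂z = -x
  coefficient of dy ∧ dz: ∂f_3/∂y - ∂f_2/∂z = ∂(z*(y - 3*z))/∂y - ∂(3*y^2)/∂z = z
Assembling: d(omega) = (-x) dx ∧ dz + (z) dy ∧ dz.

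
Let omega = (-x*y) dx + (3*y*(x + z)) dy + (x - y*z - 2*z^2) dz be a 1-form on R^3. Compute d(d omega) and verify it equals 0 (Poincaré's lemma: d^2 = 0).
d(d omega) = 0

Step 1: d omega = sum_{i<j} (∂f_j/∂x_i - ∂f_i/∂x_j) dx_i ∧ dx_j:
  coeff of dx ∧ dy: x + 3*y
  coeff of dx ∧ dz: 1
  coeff of dy ∧ dz: -3*y - z
Step 2: Apply d again to each 2-form coefficient. The only possible 3-form in R^3 is dx ∧ dy ∧ dz, with coefficient
  ∂(coeff of dy∧dz)/∂x - ∂(coeff of dx∧dz)/∂y + ∂(coeff of dx∧dy)/∂z
  = ∂/∂x (-3*y - z) - ∂/∂y (1) + ∂/∂z (x + 3*y).
Each of these terms simplifies to sums of mixed partials that cancel in pairs. The result is 0 (by equality of mixed partials for smooth functions — Schwarz / Clairaut).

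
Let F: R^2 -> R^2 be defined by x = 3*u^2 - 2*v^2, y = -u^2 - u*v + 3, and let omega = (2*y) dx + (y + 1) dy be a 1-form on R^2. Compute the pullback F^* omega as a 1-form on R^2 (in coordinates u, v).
F^* omega = (-10*u^3 - 9*u^2*v + u*v^2 + 28*u - 4*v) du + (u^3 + 9*u^2*v + 8*u*v^2 - 4*u - 24*v) dv

Using F^*(f dg) = (f ∘ F) d(g ∘ F), substitute each coordinate x_i by F_i(u, v) in f_i, and replace dx_i by d F_i = (∂F_i/∂u) du + (∂F_i/∂v) dv.
  For the x component: f_1(F) = -2*u^2 - 2*u*v + 6; d F_1 = (6*u) du + (-4*v) dv
  For the y component: f_2(F) = -u^2 - u*v + 4; d F_2 = (-2*u - v) du + (-u) dv
Combining and collecting du, dv coefficients:
  coeff of du: -10*u^3 - 9*u^2*v + u*v^2 + 28*u - 4*v
  coeff of dv: u^3 + 9*u^2*v + 8*u*v^2 - 4*u - 24*v
F^* omega = (-10*u^3 - 9*u^2*v + u*v^2 + 28*u - 4*v) du + (u^3 + 9*u^2*v + 8*u*v^2 - 4*u - 24*v) dv.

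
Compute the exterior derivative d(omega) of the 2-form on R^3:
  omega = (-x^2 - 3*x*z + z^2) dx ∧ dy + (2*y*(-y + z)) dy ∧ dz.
d(omega) = (-3*x + 2*z) dx ∧ dy ∧ dz

For a 2-form omega = sum_{i<j} g_{ij} dx_i ∧ dx_j, the exterior derivative is
  d(omega) = sum_{i<j} d(g_{ij}) ∧ dx_i ∧ dx_j = sum_{i<j, k} (∂g_{ij}/∂x_k) dx_k ∧ dx_i ∧ dx_j.
Expand each term, using dx_k ∧ dx_i ∧ dx_j = sgn(permutation) dx_{(a)} ∧ dx_{(b)} ∧ dx_{(c)} with (a < b < c) sorted:
  d(-x^2 - 3*x*z + z^2) includes (∂/∂z)(-x^2 - 3*x*z + z^2) dz = (-3*x + 2*z) dz, which multiplied by dx ∧ dy gives (-3*x + 2*z) dx ∧ dy ∧ dz
Collecting like 3-forms: d(omega) = (-3*x + 2*z) dx ∧ dy ∧ dz.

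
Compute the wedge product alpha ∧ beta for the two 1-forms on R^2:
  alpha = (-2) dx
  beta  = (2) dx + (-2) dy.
alpha ∧ beta = (4) dx ∧ dy

Distribute the wedge, using dx_i ∧ dx_j = -dx_j ∧ dx_i and dx_i ∧ dx_i = 0. For each pair (i, j) with i < j, the coefficient of dx_i ∧ dx_j in alpha ∧ beta is (alpha_i * beta_j - alpha_j * beta_i). Collecting: alpha ∧ beta = (4) dx ∧ dy.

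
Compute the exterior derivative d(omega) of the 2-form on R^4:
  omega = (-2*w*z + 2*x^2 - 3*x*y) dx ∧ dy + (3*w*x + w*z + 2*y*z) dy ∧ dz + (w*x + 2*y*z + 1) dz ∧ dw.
d(omega) = (w) dx ∧ dy ∧ dz + (-2*z) dx ∧ dy ∧ dw + (3*x + 3*z) dy ∧ dz ∧ dw + (w) dx ∧ dz ∧ dw

For a 2-form omega = sum_{i<j} g_{ij} dx_i ∧ dx_j, the exterior derivative is
  d(omega) = sum_{i<j} d(g_{ij}) ∧ dx_i ∧ dx_j = sum_{i<j, k} (∂g_{ij}/∂x_k) dx_k ∧ dx_i ∧ dx_j.
Expand each term, using dx_k ∧ dx_i ∧ dx_j = sgn(permutation) dx_{(a)} ∧ dx_{(b)} ∧ dx_{(c)} with (a < b < c) sorted:
  d(-2*w*z + 2*x^2 - 3*x*y) includes (∂/∂z)(-2*w*z + 2*x^2 - 3*x*y) dz = (-2*w) dz, which multiplied by dx ∧ dy gives (-2*w) dx ∧ dy ∧ dz
  d(-2*w*z + 2*x^2 - 3*x*y) includes (∂/∂w)(-2*w*z + 2*x^2 - 3*x*y) dw = (-2*z) dw, which multiplied by dx ∧ dy gives (-2*z) dx ∧ dy ∧ dw
  d(3*w*x + w*z + 2*y*z) includes (∂/∂x)(3*w*x + w*z + 2*y*z) dx = (3*w) dx, which multiplied by dy ∧ dz gives (3*w) dx ∧ dy ∧ dz
  d(3*w*x + w*z + 2*y*z) includes (∂/∂w)(3*w*x + w*z + 2*y*z) dw = (3*x + z) dw, which multiplied by dy ∧ dz gives (3*x + z) dy ∧ dz ∧ dw
  d(w*x + 2*y*z + 1) includes (∂/∂x)(w*x + 2*y*z + 1) dx = (w) dx, which multiplied by dz ∧ dw gives (w) dx ∧ dz ∧ dw
  d(w*x + 2*y*z + 1) includes (∂/∂y)(w*x + 2*y*z + 1) dy = (2*z) dy, which multiplied by dz ∧ dw gives (2*z) dy ∧ dz ∧ dw
Collecting like 3-forms: d(omega) = (w) dx ∧ dy ∧ dz + (-2*z) dx ∧ dy ∧ dw + (3*x + 3*z) dy ∧ dz ∧ dw + (w) dx ∧ dz ∧ dw.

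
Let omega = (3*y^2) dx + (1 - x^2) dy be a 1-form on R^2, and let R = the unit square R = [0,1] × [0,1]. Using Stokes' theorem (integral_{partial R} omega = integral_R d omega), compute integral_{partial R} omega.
integral_(partial R) omega = -4

Stokes: integral_partial_R omega = integral_R d omega with d omega = (∂Q/∂x - ∂P/∂y) dx ∧ dy.
  ∂Q/∂x = -2*x
  ∂P/∂y = 6*y
  integrand = ∂Q/∂x - ∂P/∂y = -2*x - 6*y.
Integrating over R: integral_0^1 integral_0^1 (-2*x - 6*y) dx dy = -4.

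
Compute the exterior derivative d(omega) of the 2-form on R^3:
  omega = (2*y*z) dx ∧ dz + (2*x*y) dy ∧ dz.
d(omega) = (2*y - 2*z) dx ∧ dy ∧ dz

For a 2-form omega = sum_{i<j} g_{ij} dx_i ∧ dx_j, the exterior derivative is
  d(omega) = sum_{i<j} d(g_{ij}) ∧ dx_i ∧ dx_j = sum_{i<j, k} (∂g_{ij}/∂x_k) dx_k ∧ dx_i ∧ dx_j.
Expand each term, using dx_k ∧ dx_i ∧ dx_j = sgn(permutation) dx_{(a)} ∧ dx_{(b)} ∧ dx_{(c)} with (a < b < c) sorted:
  d(2*y*z) includes (∂/∂y)(2*y*z) dy = (2*z) dy, which multiplied by dx ∧ dz gives (-2*z) dx ∧ dy ∧ dz
  d(2*x*y) includes (∂/∂x)(2*x*y) dx = (2*y) dx, which multiplied by dy ∧ dz gives (2*y) dx ∧ dy ∧ dz
Collecting like 3-forms: d(omega) = (2*y - 2*z) dx ∧ dy ∧ dz.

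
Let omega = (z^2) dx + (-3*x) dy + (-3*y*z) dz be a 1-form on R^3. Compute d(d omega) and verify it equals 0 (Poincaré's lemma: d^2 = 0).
d(d omega) = 0

Step 1: d omega = sum_{i<j} (∂f_j/∂x_i - ∂f_i/∂x_j) dx_i ∧ dx_j:
  coeff of dx ∧ dy: -3
  coeff of dx ∧ dz: -2*z
  coeff of dy ∧ dz: -3*z
Step 2: Apply d again to each 2-form coefficient. The only possible 3-form in R^3 is dx ∧ dy ∧ dz, with coefficient
  ∂(coeff of dy∧dz)/∂x - ∂(coeff of dx∧dz)/∂y + ∂(coeff of dx∧dy)/∂z
  = ∂/∂x (-3*z) - ∂/∂y (-2*z) + ∂/∂z (-3).
Each of these terms simplifies to sums of mixed partials that cancel in pairs. The result is 0 (by equality of mixed partials for smooth functions — Schwarz / Clairaut).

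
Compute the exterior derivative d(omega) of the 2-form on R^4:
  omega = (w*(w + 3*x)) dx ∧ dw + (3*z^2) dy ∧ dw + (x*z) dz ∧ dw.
d(omega) = (-6*z) dy ∧ dz ∧ dw + (z) dx ∧ dz ∧ dw

For a 2-form omega = sum_{i<j} g_{ij} dx_i ∧ dx_j, the exterior derivative is
  d(omega) = sum_{i<j} d(g_{ij}) ∧ dx_i ∧ dx_j = sum_{i<j, k} (∂g_{ij}/∂x_k) dx_k ∧ dx_i ∧ dx_j.
Expand each term, using dx_k ∧ dx_i ∧ dx_j = sgn(permutation) dx_{(a)} ∧ dx_{(b)} ∧ dx_{(c)} with (a < b < c) sorted:
  d(3*z^2) includes (∂/∂z)(3*z^2) dz = (6*z) dz, which multiplied by dy ∧ dw gives (-6*z) dy ∧ dz ∧ dw
  d(x*z) includes (∂/∂x)(x*z) dx = (z) dx, which multiplied by dz ∧ dw gives (z) dx ∧ dz ∧ dw
Collecting like 3-forms: d(omega) = (-6*z) dy ∧ dz ∧ dw + (z) dx ∧ dz ∧ dw.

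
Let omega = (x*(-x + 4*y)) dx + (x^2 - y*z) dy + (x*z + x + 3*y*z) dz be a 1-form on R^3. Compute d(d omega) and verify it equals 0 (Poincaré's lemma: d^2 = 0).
d(d omega) = 0

Step 1: d omega = sum_{i<j} (∂f_j/∂x_i - ∂f_i/∂x_j) dx_i ∧ dx_j:
  coeff of dx ∧ dy: -2*x
  coeff of dx ∧ dz: z + 1
  coeff of dy ∧ dz: y + 3*z
Step 2: Apply d again to each 2-form coefficient. The only possible 3-form in R^3 is dx ∧ dy ∧ dz, with coefficient
  ∂(coeff of dy∧dz)/∂x - ∂(coeff of dx∧dz)/∂y + ∂(coeff of dx∧dy)/∂z
  = ∂/∂x (y + 3*z) - ∂/∂y (z + 1) + ∂/∂z (-2*x).
Each of these terms simplifies to sums of mixed partials that cancel in pairs. The result is 0 (by equality of mixed partials for smooth functions — Schwarz / Clairaut).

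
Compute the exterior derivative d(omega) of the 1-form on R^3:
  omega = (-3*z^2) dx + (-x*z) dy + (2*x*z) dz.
d(omega) = (-z) dx ∧ dy + (8*z) dx ∧ dz + (x) dy ∧ dz

For a 1-form omega = sum_i f_i dx_i, the exterior derivative is
  d(omega) = sum_{i < j} (∂f_j/∂x_i - ∂f_i/∂x_j) dx_i ∧ dx_j.
  coefficient of dx ∧ dy: ∂f_2/∂x - ∂f_1/∂y = ∂(-x*z)/∂x - ∂(-3*z^2)/∂y = -z
  coefficient of dx ∧ dz: ∂f_3/∂x - ∂f_1/∂z = ∂(2*x*z)/∂x - ∂(-3*z^2)/∂z = 8*z
  coefficient of dy ∧ dz: ∂f_3/∂y - ∂f_2/∂z = ∂(2*x*z)/∂y - ∂(-x*z)/∂z = x
Assembling: d(omega) = (-z) dx ∧ dy + (8*z) dx ∧ dz + (x) dy ∧ dz.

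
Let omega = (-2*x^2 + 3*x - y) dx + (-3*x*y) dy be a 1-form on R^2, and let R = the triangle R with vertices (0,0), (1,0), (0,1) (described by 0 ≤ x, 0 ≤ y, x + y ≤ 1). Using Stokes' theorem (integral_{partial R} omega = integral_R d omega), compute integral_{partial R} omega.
integral_(partial R) omega = 0

Stokes: integral_partial_R omega = integral_R d omega with d omega = (∂Q/∂x - ∂P/∂y) dx ∧ dy.
  ∂Q/∂x = -3*y
  ∂P/∂y = -1
  integrand = ∂Q/∂x - ∂P/∂y = 1 - 3*y.
Integrating over R: integral_0^1 integral_0^{1-x} (1 - 3*y) dy dx = 0.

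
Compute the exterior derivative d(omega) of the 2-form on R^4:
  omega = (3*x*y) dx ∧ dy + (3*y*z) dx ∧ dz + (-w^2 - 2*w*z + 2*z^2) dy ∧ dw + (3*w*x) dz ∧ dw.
d(omega) = (-3*z) dx ∧ dy ∧ dz + (2*w - 4*z) dy ∧ dz ∧ dw + (3*w) dx ∧ dz ∧ dw

For a 2-form omega = sum_{i<j} g_{ij} dx_i ∧ dx_j, the exterior derivative is
  d(omega) = sum_{i<j} d(g_{ij}) ∧ dx_i ∧ dx_j = sum_{i<j, k} (∂g_{ij}/∂x_k) dx_k ∧ dx_i ∧ dx_j.
Expand each term, using dx_k ∧ dx_i ∧ dx_j = sgn(permutation) dx_{(a)} ∧ dx_{(b)} ∧ dx_{(c)} with (a < b < c) sorted:
  d(3*y*z) includes (∂/∂y)(3*y*z) dy = (3*z) dy, which multiplied by dx ∧ dz gives (-3*z) dx ∧ dy ∧ dz
  d(-w^2 - 2*w*z + 2*z^2) includes (∂/∂z)(-w^2 - 2*w*z + 2*z^2) dz = (-2*w + 4*z) dz, which multiplied by dy ∧ dw gives (2*w - 4*z) dy ∧ dz ∧ dw
  d(3*w*x) includes (∂/∂x)(3*w*x) dx = (3*w) dx, which multiplied by dz ∧ dw gives (3*w) dx ∧ dz ∧ dw
Collecting like 3-forms: d(omega) = (-3*z) dx ∧ dy ∧ dz + (2*w - 4*z) dy ∧ dz ∧ dw + (3*w) dx ∧ dz ∧ dw.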